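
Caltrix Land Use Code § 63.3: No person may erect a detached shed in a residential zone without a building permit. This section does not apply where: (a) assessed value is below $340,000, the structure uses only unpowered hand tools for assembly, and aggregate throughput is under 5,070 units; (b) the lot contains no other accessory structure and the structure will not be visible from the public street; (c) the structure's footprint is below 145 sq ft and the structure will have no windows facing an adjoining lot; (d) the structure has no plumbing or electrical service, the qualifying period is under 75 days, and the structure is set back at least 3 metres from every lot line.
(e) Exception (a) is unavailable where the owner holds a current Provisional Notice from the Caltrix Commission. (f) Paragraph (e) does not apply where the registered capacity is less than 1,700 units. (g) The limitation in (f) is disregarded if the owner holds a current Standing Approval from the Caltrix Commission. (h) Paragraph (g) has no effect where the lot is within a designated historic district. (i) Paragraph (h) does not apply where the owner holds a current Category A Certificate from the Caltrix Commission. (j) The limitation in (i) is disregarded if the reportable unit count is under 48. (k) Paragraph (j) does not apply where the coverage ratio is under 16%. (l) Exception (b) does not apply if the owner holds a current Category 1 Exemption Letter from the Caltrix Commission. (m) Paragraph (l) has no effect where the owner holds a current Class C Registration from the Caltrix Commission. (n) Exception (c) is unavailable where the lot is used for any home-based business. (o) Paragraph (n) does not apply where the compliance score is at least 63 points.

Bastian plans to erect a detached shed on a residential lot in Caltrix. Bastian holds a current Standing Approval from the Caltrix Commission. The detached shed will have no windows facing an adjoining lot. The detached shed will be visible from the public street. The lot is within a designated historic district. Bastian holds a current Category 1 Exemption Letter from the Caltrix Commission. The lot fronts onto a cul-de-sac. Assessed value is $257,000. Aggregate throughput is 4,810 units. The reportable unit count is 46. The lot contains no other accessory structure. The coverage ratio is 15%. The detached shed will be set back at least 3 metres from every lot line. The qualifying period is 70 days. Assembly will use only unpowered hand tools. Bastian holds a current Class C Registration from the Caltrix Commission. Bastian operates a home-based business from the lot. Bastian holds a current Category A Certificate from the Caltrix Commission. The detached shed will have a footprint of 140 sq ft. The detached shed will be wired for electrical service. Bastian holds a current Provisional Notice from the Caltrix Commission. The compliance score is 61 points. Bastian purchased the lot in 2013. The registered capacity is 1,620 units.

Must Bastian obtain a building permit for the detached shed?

Exception (a) is satisfied on its face — assessed value is $257,000, below the $340,000 limit; assembly uses only hand tools; aggregate throughput is 4,810 units, under the 5,070 units limit. However, paragraphs (e)–(k) must be considered: (e) operates against (a): a current Provisional Notice is held. (f) applies (the registered capacity is 1,620 units, less than the 1,700 units limit), but yields to (g): (g) is engaged — a current Standing Approval is held. (h) would limit (g) — the lot is in a historic district — but (i) sets (h) aside: (i) is engaged — a current Category A Certificate is held. (j) operates (the reportable unit count is 46, under the 48 limit), but yields to (k): (k) applies — the coverage ratio is 15%, under the 16% limit. So (a) is unavailable.
Exception (b) does not apply: the structure will be visible from the street.
All of (c)'s requirements are met (the structure's footprint is 140 sq ft, below the 145 sq ft limit; no windows face an adjoining lot). But: (n) operates against (c): a home-based business operates on the lot. (o) is inapplicable (the compliance score is 61 points, short of 63 points), so (n) stands. So (c) is unavailable.
Exception (d) does not apply: electrical service is planned.
No exception is made out. Bastian falls within the general rule.

Yes — Bastian must obtain a building permit.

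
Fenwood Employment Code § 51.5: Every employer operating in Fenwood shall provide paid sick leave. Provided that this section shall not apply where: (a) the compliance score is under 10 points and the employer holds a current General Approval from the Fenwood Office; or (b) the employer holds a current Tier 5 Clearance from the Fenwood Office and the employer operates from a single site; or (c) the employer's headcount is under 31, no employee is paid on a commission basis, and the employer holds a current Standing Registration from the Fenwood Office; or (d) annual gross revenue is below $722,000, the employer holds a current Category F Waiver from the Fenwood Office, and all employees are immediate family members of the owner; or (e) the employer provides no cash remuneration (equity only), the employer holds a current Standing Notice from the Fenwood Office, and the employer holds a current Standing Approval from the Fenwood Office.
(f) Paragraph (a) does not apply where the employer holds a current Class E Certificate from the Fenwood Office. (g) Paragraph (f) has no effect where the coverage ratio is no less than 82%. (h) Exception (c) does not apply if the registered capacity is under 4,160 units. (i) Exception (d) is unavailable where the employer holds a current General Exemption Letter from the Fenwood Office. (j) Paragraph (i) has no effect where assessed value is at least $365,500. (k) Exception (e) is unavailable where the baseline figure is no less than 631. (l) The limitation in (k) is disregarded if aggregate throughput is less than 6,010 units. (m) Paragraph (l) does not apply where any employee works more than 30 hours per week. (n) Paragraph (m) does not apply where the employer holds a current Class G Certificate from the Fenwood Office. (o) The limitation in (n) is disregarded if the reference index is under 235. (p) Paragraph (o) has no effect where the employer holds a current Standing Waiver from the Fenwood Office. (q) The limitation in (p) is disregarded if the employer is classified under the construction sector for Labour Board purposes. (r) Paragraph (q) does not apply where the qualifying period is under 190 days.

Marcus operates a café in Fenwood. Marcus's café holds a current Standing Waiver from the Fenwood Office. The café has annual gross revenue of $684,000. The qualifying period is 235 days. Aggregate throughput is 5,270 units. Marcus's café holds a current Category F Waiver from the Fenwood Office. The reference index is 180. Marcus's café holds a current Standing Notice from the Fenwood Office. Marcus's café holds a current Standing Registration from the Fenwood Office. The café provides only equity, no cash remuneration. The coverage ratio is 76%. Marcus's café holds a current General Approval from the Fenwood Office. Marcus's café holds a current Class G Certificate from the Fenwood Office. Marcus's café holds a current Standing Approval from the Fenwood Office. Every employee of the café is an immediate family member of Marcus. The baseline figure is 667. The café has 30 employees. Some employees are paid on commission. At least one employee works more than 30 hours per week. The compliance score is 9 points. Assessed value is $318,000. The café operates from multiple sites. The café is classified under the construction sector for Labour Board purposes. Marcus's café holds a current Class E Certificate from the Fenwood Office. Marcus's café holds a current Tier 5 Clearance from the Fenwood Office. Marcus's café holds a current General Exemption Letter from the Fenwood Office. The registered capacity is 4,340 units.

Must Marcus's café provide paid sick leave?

Exception (a) is satisfied on its face — the compliance score is 9 points, under the 10 points limit; a current General Approval is held. However, paragraphs (f)–(g) must be considered: (f) operates against (a): a current Class E Certificate is held. (g) does not operate here (the coverage ratio is 76%, short of 82%), so (f) stands. So (a) is unavailable.
Exception (b) does not apply: the employer operates from multiple sites.
Exception (c) does not apply: some employees are paid on commission.
Exception (d)'s conditions are all satisfied: annual gross revenue is $684,000, below the $722,000 limit; a current Category F Waiver is held; every employee is an immediate family member. However, paragraphs (i)–(j) must be considered: (i) operates — a current General Exemption Letter is held. (j) is inapplicable (assessed value is $318,000, short of $365,500), so (i) stands. (d) is therefore removed.
Exception (e) is satisfied on its face — remuneration is equity-only; a current Standing Notice is held; a current Standing Approval is held. But: (k) is engaged — the baseline figure is 667, meeting the 631 threshold. (l) would limit (k) — aggregate throughput is 5,270 units, less than the 6,010 units limit — but (m) sets (l) aside: (m) operates against (l): at least one employee exceeds 30 hours/week. (n) would limit (m) — a current Class G Certificate is held — but (o) sets (n) aside: (o) applies — the reference index is 180, under the 235 limit. (p) is engaged (a current Standing Waiver is held), but is displaced by (q): (q) operates against (p): the café is classified under the construction sector. (r) is inapplicable (the qualifying period is 235 days, not under 190 days), so (q) stands. (e) is therefore removed.
No exception is made out. Marcus's café falls within the general rule.

Yes — Marcus's café must provide paid sick leave.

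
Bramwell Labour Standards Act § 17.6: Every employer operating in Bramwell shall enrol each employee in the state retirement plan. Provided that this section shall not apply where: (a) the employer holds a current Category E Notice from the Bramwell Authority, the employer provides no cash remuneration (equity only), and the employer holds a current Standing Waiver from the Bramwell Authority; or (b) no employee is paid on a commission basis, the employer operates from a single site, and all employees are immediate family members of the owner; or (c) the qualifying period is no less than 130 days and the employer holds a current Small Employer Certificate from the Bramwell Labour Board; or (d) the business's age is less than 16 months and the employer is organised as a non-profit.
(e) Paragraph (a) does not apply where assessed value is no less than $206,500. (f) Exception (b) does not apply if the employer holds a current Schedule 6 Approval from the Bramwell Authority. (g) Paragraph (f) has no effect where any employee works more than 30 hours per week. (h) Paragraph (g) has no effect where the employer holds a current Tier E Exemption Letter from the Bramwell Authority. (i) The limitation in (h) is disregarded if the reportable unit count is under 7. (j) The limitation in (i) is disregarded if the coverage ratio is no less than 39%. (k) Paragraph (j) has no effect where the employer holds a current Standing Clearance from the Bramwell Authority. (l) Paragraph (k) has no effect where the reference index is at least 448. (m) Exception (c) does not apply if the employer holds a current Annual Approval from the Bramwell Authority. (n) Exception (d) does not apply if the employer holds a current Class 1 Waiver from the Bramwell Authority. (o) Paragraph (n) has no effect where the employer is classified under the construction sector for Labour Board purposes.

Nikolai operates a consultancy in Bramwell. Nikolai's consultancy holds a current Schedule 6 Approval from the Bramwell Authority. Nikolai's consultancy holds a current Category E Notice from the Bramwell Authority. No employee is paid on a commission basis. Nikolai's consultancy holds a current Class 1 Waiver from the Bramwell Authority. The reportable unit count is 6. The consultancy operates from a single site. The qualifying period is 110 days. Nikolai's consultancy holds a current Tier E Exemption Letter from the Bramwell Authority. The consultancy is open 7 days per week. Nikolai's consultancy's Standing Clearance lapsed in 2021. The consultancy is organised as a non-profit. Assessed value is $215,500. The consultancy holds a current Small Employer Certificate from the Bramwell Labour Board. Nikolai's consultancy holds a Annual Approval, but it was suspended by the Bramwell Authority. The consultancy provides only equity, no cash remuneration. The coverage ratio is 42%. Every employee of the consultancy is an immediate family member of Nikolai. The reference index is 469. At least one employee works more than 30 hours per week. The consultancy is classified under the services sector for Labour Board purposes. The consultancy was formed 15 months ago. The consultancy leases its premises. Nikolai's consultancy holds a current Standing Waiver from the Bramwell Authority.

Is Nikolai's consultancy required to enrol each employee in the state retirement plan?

Yes — Nikolai's consultancy must enrol each employee in the state retirement plan.

Exception (a) is satisfied on its face — a current Category E Notice is held; remuneration is equity-only; a current Standing Waiver is held. Turning to paragraph (e): (e) operates against (a): assessed value is $215,500, meeting the $206,500 threshold. Exception (a) does not apply.
Exception (b) is satisfied on its face — no employee is paid on commission; the employer operates from a single site; every employee is an immediate family member. However, paragraphs (f)–(l) must be considered: (f) operates against (b): a current Schedule 6 Approval is held. (g) applies (at least one employee exceeds 30 hours/week), but is itself disapplied by (h): (h) operates against (g): a current Tier E Exemption Letter is held. (i) is engaged (the reportable unit count is 6, under the 7 limit), but is displaced by (j): (j) is triggered — the coverage ratio is 42%, meeting the 39% threshold. (k), which would lift (j), is inapplicable — the Standing Clearance is not current. So (b) is unavailable.
Exception (c) does not apply: the qualifying period is 110 days, short of 130 days.
All of (d)'s requirements are met (the business's age is 15 months, less than the 16 months limit; the employer is a non-profit). However, paragraphs (n)–(o) must be considered: (n) operates against (d): a current Class 1 Waiver is held. (o), which would lift (n), is inapplicable — the consultancy is classified under the services sector. Exception (d) does not apply.
None of the exceptions is available; § 17.6 applies in full.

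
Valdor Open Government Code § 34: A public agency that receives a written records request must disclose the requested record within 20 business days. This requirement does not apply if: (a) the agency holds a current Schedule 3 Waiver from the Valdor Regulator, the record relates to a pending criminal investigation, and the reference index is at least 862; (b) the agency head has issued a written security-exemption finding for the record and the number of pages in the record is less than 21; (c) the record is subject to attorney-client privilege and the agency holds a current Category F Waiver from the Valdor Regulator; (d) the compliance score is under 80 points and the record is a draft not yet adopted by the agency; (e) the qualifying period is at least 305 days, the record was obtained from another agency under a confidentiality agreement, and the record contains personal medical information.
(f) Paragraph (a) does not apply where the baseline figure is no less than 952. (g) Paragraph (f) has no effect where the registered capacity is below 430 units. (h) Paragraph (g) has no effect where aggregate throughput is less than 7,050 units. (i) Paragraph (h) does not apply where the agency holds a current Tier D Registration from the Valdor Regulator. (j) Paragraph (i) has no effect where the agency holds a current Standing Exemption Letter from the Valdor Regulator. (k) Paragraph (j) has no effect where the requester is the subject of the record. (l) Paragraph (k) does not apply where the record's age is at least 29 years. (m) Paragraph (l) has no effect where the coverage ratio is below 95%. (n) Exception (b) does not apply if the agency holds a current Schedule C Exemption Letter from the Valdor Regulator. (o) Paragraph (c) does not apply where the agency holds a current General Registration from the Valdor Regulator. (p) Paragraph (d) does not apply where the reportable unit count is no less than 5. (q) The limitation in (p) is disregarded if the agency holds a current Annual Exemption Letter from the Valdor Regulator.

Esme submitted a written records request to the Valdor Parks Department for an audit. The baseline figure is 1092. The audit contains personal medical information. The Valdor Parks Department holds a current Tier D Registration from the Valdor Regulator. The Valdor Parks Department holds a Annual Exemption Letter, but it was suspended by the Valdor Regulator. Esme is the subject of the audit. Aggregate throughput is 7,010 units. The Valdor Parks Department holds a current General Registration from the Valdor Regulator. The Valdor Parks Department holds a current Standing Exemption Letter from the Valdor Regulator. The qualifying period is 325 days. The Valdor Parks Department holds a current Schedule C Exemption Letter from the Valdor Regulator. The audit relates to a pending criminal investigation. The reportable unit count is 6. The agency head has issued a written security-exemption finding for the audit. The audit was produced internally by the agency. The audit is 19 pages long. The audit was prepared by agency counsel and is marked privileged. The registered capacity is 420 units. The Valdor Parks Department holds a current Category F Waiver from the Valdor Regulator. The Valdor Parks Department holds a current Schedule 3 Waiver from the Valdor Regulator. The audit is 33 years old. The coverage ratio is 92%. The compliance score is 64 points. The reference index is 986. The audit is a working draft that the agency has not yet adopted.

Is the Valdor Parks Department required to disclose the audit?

Exception (a): a current Schedule 3 Waiver is held; the audit relates to a pending investigation; the reference index is 986, meeting the 862 threshold — every condition holds. Under paragraphs (f)–(m): (f) applies (the baseline figure is 1,092, meeting the 952 threshold), but is displaced by (g): (g) operates — the registered capacity is 420 units, below the 430 units limit. (h) applies (aggregate throughput is 7,010 units, less than the 7,050 units limit), but is set aside by (i): (i) operates — a current Tier D Registration is held. (j) would limit (i) — a current Standing Exemption Letter is held — but (k) sets (j) aside: (k) is engaged — Esme is the subject of the audit. (l) is triggered (the record's age is 33 years, meeting the 29 years threshold), but is displaced by (m): (m) operates against (l): the coverage ratio is 92%, below the 95% limit. (a) remains available.
All of (b)'s requirements are met (a written security-exemption finding has been issued; the number of pages in the record is 19, less than the 21 limit). Turning to paragraph (n): (n) operates — a current Schedule C Exemption Letter is held. Exception (b) does not apply.
Exception (c) is satisfied on its face — the audit is privileged; a current Category F Waiver is held. But: (o) operates against (c): a current General Registration is held. Exception (c) does not apply.
Exception (d) is satisfied on its face — the compliance score is 64 points, under the 80 points limit; the audit is an unadopted draft. However, paragraphs (p)–(q) must be considered: (p) is engaged — the reportable unit count is 6, meeting the 5 threshold. (q) is not triggered (no current Annual Exemption Letter is held), so (p) stands. (d) is therefore removed.
Exception (e) requires that the record was obtained from another agency under a confidentiality agreement; but the audit was produced internally, so (e) is unavailable.

No — exception (a) applies; the Valdor Parks Department is not required to disclose the audit.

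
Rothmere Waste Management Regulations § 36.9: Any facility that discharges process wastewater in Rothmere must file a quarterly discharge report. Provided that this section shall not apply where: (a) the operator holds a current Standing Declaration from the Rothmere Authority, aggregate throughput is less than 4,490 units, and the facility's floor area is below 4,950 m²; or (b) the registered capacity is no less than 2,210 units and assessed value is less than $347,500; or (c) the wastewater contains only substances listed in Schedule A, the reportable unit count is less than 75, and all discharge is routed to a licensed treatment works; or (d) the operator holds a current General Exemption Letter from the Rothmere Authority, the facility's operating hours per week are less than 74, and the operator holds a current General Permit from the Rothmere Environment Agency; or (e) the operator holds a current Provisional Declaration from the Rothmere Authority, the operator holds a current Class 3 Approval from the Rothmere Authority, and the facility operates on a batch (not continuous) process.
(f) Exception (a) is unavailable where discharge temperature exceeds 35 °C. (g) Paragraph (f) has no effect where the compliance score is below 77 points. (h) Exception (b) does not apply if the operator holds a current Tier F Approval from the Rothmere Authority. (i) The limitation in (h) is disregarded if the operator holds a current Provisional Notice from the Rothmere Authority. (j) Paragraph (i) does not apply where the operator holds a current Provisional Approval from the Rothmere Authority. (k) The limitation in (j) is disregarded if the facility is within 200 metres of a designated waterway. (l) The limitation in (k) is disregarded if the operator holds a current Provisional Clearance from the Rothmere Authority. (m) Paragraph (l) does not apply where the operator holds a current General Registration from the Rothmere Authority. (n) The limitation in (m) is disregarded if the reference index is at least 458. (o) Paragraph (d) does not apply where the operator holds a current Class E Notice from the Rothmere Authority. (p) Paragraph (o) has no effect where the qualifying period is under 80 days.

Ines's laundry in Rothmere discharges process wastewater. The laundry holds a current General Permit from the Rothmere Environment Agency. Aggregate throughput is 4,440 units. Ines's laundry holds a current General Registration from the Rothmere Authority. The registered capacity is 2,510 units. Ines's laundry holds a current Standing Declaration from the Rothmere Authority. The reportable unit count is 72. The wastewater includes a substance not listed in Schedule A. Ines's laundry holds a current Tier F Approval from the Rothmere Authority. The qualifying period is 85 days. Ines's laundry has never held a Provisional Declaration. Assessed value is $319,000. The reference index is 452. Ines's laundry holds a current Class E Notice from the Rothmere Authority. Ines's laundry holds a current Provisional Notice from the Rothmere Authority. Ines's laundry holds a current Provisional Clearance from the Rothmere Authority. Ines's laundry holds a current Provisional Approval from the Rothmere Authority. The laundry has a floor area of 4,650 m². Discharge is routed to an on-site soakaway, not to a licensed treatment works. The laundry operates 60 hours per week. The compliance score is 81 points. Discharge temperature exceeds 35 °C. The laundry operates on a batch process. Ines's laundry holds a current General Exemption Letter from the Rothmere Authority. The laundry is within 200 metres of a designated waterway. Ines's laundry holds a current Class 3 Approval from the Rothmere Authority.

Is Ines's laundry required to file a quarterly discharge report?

Exception (a) is satisfied on its face — a current Standing Declaration is held; aggregate throughput is 4,440 units, less than the 4,490 units limit; the facility's floor area is 4,650 m², below the 4,950 m² limit. But applying paragraphs (f)–(g): (f) operates against (a): discharge temperature exceeds 35 °C. (g), which would lift (f), is not engaged — the compliance score is 81 points, not below 77 points. (a) is therefore removed.
Exception (b)'s conditions are all satisfied: the registered capacity is 2,510 units, meeting the 2,210 units threshold; assessed value is $319,000, less than the $347,500 limit. As to paragraphs (h)–(n): (h) would limit (b) — a current Tier F Approval is held — but (i) sets (h) aside: (i) operates against (h): a current Provisional Notice is held. (j) would limit (i) — a current Provisional Approval is held — but (k) sets (j) aside: (k) operates against (j): the laundry is within 200 m of a designated waterway. (l) would limit (k) — a current Provisional Clearance is held — but (m) sets (l) aside: (m) operates against (l): a current General Registration is held. (n), which would lift (m), is inapplicable — the reference index is 452, short of 458. So (b) applies.
Exception (c) fails — the wastewater includes a non-Schedule-A substance.
Exception (d)'s conditions are all satisfied: a current General Exemption Letter is held; the facility's operating hours per week are 60, less than the 74 limit; a current General Permit is held. But: (o) is engaged — a current Class E Notice is held. (p) is inapplicable (the qualifying period is 85 days, not under 80 days), so (o) stands. Exception (d) does not apply.
Exception (e) requires that the operator holds a current Provisional Declaration from the Rothmere Authority; but the Provisional Declaration is not current, so (e) is unavailable.

No — exception (b) applies; Ines's laundry is not required to file a quarterly discharge report.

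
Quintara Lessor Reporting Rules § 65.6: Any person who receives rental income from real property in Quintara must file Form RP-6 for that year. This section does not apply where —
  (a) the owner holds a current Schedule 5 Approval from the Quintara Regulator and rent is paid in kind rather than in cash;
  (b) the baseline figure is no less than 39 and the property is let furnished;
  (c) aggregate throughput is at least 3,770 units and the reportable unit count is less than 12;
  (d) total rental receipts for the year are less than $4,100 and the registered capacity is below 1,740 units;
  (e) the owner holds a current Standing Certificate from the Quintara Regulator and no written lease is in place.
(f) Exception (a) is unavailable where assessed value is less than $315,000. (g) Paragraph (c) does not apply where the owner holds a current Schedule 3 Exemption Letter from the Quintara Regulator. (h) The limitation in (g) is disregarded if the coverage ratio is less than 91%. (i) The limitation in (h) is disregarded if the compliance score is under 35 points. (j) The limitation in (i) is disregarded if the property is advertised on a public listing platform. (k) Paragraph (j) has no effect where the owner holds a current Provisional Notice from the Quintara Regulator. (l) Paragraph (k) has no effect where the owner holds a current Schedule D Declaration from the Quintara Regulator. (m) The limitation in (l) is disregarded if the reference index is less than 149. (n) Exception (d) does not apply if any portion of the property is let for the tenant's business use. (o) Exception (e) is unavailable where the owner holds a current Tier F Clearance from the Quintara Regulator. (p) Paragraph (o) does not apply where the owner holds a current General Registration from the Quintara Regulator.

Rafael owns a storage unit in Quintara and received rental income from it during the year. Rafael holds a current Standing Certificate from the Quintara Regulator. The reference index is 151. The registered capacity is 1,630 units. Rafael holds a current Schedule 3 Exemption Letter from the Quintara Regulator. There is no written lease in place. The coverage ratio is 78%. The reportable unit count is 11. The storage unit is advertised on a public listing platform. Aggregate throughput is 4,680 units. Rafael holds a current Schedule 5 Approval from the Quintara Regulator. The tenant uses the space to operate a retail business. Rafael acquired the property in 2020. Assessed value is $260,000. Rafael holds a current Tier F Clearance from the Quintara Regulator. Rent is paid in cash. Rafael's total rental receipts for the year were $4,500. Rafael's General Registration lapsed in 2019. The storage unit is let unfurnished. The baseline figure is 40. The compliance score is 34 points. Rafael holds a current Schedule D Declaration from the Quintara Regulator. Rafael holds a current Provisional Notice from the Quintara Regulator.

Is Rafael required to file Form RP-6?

Exception (a) does not apply: rent is paid in cash.
Exception (b) fails — the property is let unfurnished.
Exception (c) is satisfied on its face — aggregate throughput is 4,680 units, meeting the 3,770 units threshold; the reportable unit count is 11, less than the 12 limit. Under paragraphs (g)–(m): (g) would limit (c) — a current Schedule 3 Exemption Letter is held — but (h) sets (g) aside: (h) is triggered — the coverage ratio is 78%, less than the 91% limit. (i) applies (the compliance score is 34 points, under the 35 points limit), but is set aside by (j): (j) operates against (i): the property is publicly advertised. (k) operates (a current Provisional Notice is held), but is displaced by (l): (l) operates against (k): a current Schedule D Declaration is held. (m), which would lift (l), is not engaged — the reference index is 151, not less than 149. So (c) applies.
Exception (d) does not apply: total rental receipts for the year are $4,500, not less than $4,100.
Exception (e): a current Standing Certificate is held; there is no written lease — every condition holds. But: (o) operates against (e): a current Tier F Clearance is held. (p) is not triggered (no current General Registration is held), so (o) stands. Exception (e) does not apply.

No — exception (c) applies; Rafael is not required to file Form RP-6.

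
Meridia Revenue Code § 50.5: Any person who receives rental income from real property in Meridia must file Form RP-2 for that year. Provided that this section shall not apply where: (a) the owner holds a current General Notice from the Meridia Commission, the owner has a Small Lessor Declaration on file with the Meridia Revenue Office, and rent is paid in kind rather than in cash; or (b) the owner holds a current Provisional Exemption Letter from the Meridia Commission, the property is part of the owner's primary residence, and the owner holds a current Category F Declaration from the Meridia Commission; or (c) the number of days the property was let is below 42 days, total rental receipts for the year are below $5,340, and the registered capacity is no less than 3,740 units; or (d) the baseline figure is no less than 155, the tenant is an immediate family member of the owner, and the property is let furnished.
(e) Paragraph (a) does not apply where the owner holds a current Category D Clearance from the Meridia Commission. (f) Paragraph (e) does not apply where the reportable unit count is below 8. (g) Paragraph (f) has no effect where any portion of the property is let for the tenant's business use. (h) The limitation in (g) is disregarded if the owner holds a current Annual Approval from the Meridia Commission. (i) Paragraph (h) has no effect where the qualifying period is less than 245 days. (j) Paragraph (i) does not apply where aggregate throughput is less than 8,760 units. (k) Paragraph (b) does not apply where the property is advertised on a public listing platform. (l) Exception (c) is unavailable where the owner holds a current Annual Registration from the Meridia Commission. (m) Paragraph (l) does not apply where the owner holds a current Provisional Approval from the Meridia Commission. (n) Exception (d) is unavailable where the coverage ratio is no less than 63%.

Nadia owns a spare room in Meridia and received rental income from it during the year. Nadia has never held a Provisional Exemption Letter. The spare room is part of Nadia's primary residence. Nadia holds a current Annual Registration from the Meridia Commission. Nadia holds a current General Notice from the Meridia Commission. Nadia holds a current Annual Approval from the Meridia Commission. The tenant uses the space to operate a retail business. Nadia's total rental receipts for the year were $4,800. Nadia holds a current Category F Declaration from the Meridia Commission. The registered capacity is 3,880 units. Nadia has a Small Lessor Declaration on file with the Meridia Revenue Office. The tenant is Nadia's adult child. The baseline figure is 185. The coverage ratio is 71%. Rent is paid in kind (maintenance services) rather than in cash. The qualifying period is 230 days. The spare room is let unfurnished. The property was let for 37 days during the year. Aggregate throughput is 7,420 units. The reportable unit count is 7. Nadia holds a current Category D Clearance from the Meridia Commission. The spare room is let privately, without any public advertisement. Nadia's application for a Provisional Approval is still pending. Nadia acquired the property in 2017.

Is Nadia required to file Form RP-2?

Exception (a)'s conditions are all satisfied: a current General Notice is held; a Small Lessor Declaration is on file; rent is paid in kind. As to paragraphs (e)–(j): (e) is engaged (a current Category D Clearance is held), but is displaced by (f): (f) operates against (e): the reportable unit count is 7, below the 8 limit. (g) would limit (f) — the space is let for business use — but (h) sets (g) aside: (h) operates — a current Annual Approval is held. (i) applies (the qualifying period is 230 days, less than the 245 days limit), but yields to (j): (j) operates against (i): aggregate throughput is 7,420 units, less than the 8,760 units limit. Exception (a) stands.
Exception (b) does not apply: the Provisional Exemption Letter is not current.
Exception (c): the number of days the property was let is 37 days, below the 42 days limit; total rental receipts for the year are $4,800, below the $5,340 limit; the registered capacity is 3,880 units, meeting the 3,740 units threshold — every condition holds. However, paragraphs (l)–(m) must be considered: (l) operates against (c): a current Annual Registration is held. (m) is not triggered (there is no Provisional Approval in force), so (l) stands. So (c) is unavailable.
Exception (d) fails — the property is let unfurnished.

No — exception (a) applies; Nadia is not required to file Form RP-2.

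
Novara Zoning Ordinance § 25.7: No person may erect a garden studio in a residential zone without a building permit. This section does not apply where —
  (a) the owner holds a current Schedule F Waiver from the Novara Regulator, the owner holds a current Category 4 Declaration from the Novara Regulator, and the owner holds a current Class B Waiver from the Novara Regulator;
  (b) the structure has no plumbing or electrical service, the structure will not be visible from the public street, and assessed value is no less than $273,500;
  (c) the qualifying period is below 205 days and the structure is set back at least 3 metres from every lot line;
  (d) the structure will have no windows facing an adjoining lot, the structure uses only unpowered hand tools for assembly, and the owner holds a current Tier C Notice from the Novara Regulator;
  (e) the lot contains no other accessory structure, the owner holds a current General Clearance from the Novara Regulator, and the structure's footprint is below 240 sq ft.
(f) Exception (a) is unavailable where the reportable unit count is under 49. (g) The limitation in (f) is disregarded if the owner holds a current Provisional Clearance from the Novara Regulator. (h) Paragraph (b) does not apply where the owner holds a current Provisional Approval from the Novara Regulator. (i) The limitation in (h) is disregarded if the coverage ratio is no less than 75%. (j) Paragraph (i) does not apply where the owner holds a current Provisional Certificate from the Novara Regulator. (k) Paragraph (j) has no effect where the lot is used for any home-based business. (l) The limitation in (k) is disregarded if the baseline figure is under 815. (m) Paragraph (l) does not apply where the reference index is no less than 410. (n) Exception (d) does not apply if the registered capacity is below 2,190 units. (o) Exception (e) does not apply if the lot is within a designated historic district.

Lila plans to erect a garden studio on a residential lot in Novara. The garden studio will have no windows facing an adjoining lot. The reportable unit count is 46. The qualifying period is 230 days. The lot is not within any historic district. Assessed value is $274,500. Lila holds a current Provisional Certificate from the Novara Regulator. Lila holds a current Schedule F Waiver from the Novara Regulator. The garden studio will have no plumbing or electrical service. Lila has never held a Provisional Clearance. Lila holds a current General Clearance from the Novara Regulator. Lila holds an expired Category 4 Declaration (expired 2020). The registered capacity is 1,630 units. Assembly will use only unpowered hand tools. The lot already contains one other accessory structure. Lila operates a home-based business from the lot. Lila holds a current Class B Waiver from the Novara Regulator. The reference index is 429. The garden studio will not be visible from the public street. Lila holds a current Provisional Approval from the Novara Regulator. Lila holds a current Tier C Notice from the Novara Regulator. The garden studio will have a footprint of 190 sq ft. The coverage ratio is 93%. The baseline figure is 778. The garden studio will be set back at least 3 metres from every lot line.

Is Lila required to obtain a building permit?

No — exception (b) applies; Lila does not need a building permit.

Exception (a) does not apply: there is no Category 4 Declaration in force.
Exception (b) is satisfied on its face — there is no plumbing or electrical service; the structure will not be visible from the street; assessed value is $274,500, meeting the $273,500 threshold. As to paragraphs (h)–(m): (h) applies (a current Provisional Approval is held), but is itself disapplied by (i): (i) operates against (h): the coverage ratio is 93%, meeting the 75% threshold. (j) would limit (i) — a current Provisional Certificate is held — but (k) sets (j) aside: (k) is engaged — a home-based business operates on the lot. (l) is triggered (the baseline figure is 778, under the 815 limit), but is set aside by (m): (m) is triggered — the reference index is 429, meeting the 410 threshold. Exception (b) stands.
Exception (c) does not apply: the qualifying period is 230 days, not below 205 days.
Exception (d)'s conditions are all satisfied: no windows face an adjoining lot; assembly uses only hand tools; a current Tier C Notice is held. But applying paragraph (n): (n) is engaged — the registered capacity is 1,630 units, below the 2,190 units limit. (d) is therefore removed.
Exception (e) does not apply: the lot already has another accessory structure.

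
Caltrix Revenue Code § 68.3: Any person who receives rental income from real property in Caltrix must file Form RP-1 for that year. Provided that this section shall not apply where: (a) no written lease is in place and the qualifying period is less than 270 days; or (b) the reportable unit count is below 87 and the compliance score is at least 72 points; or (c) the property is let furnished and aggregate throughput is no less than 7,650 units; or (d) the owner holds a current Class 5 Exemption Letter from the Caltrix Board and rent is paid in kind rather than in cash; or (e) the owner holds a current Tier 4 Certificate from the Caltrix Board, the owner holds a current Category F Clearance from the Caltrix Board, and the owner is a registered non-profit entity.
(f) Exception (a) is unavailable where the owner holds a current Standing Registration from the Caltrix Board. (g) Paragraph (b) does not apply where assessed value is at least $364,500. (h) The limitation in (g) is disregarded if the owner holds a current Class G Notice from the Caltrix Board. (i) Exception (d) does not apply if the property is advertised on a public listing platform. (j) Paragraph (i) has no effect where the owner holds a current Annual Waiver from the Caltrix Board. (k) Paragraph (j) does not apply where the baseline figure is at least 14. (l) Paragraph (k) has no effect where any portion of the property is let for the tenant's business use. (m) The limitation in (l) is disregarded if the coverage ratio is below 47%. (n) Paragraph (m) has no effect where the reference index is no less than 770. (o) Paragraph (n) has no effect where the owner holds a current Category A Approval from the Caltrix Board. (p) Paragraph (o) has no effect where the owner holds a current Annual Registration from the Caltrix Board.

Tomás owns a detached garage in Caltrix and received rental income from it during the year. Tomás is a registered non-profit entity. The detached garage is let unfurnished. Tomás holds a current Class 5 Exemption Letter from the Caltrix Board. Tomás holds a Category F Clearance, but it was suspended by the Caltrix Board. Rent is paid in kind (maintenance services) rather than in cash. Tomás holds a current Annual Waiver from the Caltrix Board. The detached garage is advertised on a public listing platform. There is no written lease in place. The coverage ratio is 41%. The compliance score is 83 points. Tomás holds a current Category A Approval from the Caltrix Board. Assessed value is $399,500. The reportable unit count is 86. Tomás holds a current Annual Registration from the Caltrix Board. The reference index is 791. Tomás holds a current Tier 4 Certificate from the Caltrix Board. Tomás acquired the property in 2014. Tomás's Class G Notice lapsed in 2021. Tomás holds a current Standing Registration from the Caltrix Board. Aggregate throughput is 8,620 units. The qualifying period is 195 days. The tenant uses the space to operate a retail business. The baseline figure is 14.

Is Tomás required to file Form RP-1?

Exception (a)'s conditions are all satisfied: there is no written lease; the qualifying period is 195 days, less than the 270 days limit. But: (f) operates — a current Standing Registration is held. So (a) is unavailable.
Exception (b) is satisfied on its face — the reportable unit count is 86, below the 87 limit; the compliance score is 83 points, meeting the 72 points threshold. Turning to paragraphs (g)–(h): (g) operates — assessed value is $399,500, meeting the $364,500 threshold. (h), which would lift (g), is not engaged — no current Class G Notice is held. So (b) is unavailable.
Exception (c) fails — the property is let unfurnished.
Exception (d): a current Class 5 Exemption Letter is held; rent is paid in kind — every condition holds. Applying paragraphs (i)–(p): (i) is engaged (the property is publicly advertised), but is displaced by (j): (j) operates — a current Annual Waiver is held. (k) is triggered (the baseline figure is 14, meeting the 14 threshold), but is displaced by (l): (l) operates against (k): the space is let for business use. (m) operates (the coverage ratio is 41%, below the 47% limit), but is overridden by (n): (n) is triggered — the reference index is 791, meeting the 770 threshold. (o) is triggered (a current Category A Approval is held), but is displaced by (p): (p) operates — a current Annual Registration is held. So (d) applies.
Exception (e) does not apply: the Category F Clearance is not current.

No — exception (d) applies; Tomás is not required to file Form RP-1.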